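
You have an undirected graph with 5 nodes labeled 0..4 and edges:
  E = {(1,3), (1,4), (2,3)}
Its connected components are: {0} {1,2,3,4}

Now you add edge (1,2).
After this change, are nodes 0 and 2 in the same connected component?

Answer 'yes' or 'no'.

Initial components: {0} {1,2,3,4}
Adding edge (1,2): both already in same component {1,2,3,4}. No change.
New components: {0} {1,2,3,4}
Are 0 and 2 in the same component? no

Answer: no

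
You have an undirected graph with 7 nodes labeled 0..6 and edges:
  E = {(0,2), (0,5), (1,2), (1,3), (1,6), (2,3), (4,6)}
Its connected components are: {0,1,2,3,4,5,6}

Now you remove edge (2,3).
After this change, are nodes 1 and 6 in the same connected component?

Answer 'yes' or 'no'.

Answer: yes

Derivation:
Initial components: {0,1,2,3,4,5,6}
Removing edge (2,3): not a bridge — component count unchanged at 1.
New components: {0,1,2,3,4,5,6}
Are 1 and 6 in the same component? yes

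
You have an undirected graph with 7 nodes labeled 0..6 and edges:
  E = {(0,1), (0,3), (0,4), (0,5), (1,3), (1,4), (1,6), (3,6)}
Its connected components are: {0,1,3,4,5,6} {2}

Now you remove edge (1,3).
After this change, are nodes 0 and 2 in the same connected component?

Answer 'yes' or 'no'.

Answer: no

Derivation:
Initial components: {0,1,3,4,5,6} {2}
Removing edge (1,3): not a bridge — component count unchanged at 2.
New components: {0,1,3,4,5,6} {2}
Are 0 and 2 in the same component? no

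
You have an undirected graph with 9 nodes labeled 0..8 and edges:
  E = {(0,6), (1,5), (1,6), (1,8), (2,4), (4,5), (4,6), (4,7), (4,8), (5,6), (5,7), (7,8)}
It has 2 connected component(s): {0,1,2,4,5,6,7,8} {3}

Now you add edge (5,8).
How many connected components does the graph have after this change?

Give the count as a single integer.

Initial component count: 2
Add (5,8): endpoints already in same component. Count unchanged: 2.
New component count: 2

Answer: 2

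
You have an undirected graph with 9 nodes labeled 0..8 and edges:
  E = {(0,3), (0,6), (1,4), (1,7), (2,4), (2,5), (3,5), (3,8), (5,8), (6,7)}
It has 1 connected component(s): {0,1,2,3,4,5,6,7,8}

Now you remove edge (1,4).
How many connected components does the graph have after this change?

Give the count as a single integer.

Initial component count: 1
Remove (1,4): not a bridge. Count unchanged: 1.
  After removal, components: {0,1,2,3,4,5,6,7,8}
New component count: 1

Answer: 1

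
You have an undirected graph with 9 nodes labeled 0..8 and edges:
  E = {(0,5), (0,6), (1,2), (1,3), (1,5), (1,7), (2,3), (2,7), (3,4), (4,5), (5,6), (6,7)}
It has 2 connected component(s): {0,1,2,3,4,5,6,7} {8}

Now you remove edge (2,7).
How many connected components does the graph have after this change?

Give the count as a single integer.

Initial component count: 2
Remove (2,7): not a bridge. Count unchanged: 2.
  After removal, components: {0,1,2,3,4,5,6,7} {8}
New component count: 2

Answer: 2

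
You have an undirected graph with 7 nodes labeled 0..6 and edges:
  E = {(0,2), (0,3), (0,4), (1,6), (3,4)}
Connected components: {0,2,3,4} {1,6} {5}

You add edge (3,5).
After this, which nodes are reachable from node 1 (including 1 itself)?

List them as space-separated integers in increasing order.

Before: nodes reachable from 1: {1,6}
Adding (3,5): merges two components, but neither contains 1. Reachability from 1 unchanged.
After: nodes reachable from 1: {1,6}

Answer: 1 6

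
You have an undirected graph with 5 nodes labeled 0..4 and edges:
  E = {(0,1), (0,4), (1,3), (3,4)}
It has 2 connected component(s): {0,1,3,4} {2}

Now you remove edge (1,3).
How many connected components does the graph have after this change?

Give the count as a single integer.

Initial component count: 2
Remove (1,3): not a bridge. Count unchanged: 2.
  After removal, components: {0,1,3,4} {2}
New component count: 2

Answer: 2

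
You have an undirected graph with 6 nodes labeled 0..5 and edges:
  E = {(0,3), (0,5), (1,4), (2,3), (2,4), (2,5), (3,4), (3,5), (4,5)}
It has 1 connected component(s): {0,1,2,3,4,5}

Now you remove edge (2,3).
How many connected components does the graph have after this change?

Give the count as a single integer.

Initial component count: 1
Remove (2,3): not a bridge. Count unchanged: 1.
  After removal, components: {0,1,2,3,4,5}
New component count: 1

Answer: 1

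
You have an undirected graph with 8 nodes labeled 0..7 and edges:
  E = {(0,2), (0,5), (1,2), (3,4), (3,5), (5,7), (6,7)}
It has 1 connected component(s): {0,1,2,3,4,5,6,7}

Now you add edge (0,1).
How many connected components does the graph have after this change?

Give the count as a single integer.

Answer: 1

Derivation:
Initial component count: 1
Add (0,1): endpoints already in same component. Count unchanged: 1.
New component count: 1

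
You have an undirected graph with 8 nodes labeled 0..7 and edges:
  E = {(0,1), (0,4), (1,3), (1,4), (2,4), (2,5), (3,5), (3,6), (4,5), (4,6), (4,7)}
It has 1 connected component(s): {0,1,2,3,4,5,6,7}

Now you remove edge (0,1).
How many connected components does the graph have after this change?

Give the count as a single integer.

Answer: 1

Derivation:
Initial component count: 1
Remove (0,1): not a bridge. Count unchanged: 1.
  After removal, components: {0,1,2,3,4,5,6,7}
New component count: 1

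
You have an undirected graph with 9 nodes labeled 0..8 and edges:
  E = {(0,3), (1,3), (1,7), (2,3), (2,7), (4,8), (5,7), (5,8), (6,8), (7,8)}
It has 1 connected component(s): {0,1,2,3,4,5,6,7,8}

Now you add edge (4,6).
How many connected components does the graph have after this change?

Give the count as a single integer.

Initial component count: 1
Add (4,6): endpoints already in same component. Count unchanged: 1.
New component count: 1

Answer: 1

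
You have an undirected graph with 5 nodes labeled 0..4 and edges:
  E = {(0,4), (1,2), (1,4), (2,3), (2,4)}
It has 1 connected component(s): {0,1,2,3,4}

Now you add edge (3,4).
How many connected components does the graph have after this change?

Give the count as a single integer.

Answer: 1

Derivation:
Initial component count: 1
Add (3,4): endpoints already in same component. Count unchanged: 1.
New component count: 1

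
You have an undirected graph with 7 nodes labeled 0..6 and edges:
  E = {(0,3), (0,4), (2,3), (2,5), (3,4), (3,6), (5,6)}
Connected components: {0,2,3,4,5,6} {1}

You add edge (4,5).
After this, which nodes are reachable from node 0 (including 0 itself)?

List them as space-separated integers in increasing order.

Before: nodes reachable from 0: {0,2,3,4,5,6}
Adding (4,5): both endpoints already in same component. Reachability from 0 unchanged.
After: nodes reachable from 0: {0,2,3,4,5,6}

Answer: 0 2 3 4 5 6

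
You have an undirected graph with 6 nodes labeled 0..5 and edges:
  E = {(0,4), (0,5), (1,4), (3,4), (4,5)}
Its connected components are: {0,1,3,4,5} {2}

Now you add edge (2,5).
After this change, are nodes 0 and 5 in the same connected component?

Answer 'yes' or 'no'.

Initial components: {0,1,3,4,5} {2}
Adding edge (2,5): merges {2} and {0,1,3,4,5}.
New components: {0,1,2,3,4,5}
Are 0 and 5 in the same component? yes

Answer: yes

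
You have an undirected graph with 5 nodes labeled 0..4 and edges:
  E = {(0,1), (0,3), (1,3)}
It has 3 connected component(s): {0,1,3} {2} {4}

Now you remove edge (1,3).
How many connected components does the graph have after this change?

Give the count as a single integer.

Initial component count: 3
Remove (1,3): not a bridge. Count unchanged: 3.
  After removal, components: {0,1,3} {2} {4}
New component count: 3

Answer: 3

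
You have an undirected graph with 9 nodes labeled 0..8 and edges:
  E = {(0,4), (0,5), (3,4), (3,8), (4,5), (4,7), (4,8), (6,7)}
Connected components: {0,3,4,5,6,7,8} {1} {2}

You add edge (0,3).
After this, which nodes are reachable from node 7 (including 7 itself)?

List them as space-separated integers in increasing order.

Before: nodes reachable from 7: {0,3,4,5,6,7,8}
Adding (0,3): both endpoints already in same component. Reachability from 7 unchanged.
After: nodes reachable from 7: {0,3,4,5,6,7,8}

Answer: 0 3 4 5 6 7 8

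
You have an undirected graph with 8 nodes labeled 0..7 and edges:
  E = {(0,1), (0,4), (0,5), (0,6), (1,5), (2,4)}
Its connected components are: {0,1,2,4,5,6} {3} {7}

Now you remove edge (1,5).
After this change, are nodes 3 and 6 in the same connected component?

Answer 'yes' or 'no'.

Answer: no

Derivation:
Initial components: {0,1,2,4,5,6} {3} {7}
Removing edge (1,5): not a bridge — component count unchanged at 3.
New components: {0,1,2,4,5,6} {3} {7}
Are 3 and 6 in the same component? no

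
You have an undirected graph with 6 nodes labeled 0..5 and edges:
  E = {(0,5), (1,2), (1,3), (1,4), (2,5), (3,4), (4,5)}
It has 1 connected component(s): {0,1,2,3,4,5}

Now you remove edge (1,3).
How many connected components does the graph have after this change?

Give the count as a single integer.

Initial component count: 1
Remove (1,3): not a bridge. Count unchanged: 1.
  After removal, components: {0,1,2,3,4,5}
New component count: 1

Answer: 1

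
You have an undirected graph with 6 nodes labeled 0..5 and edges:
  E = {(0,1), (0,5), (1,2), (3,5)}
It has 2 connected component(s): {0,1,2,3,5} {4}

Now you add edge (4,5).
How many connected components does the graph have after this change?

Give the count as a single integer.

Answer: 1

Derivation:
Initial component count: 2
Add (4,5): merges two components. Count decreases: 2 -> 1.
New component count: 1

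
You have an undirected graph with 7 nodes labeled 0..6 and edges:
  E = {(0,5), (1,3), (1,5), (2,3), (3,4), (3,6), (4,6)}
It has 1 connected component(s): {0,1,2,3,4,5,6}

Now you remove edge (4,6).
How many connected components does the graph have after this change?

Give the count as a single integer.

Initial component count: 1
Remove (4,6): not a bridge. Count unchanged: 1.
  After removal, components: {0,1,2,3,4,5,6}
New component count: 1

Answer: 1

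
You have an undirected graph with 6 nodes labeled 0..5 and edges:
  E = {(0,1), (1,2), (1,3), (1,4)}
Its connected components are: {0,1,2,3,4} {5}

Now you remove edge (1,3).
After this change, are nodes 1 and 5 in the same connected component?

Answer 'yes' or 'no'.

Initial components: {0,1,2,3,4} {5}
Removing edge (1,3): it was a bridge — component count 2 -> 3.
New components: {0,1,2,4} {3} {5}
Are 1 and 5 in the same component? no

Answer: no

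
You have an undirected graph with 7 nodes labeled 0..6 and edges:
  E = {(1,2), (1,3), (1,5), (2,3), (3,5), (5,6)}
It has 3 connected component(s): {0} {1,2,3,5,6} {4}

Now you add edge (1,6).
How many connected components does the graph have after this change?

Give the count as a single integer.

Initial component count: 3
Add (1,6): endpoints already in same component. Count unchanged: 3.
New component count: 3

Answer: 3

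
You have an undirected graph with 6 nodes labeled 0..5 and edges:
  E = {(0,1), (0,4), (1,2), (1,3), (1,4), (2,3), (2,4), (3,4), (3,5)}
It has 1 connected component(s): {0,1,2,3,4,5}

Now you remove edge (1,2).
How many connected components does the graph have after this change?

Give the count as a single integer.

Initial component count: 1
Remove (1,2): not a bridge. Count unchanged: 1.
  After removal, components: {0,1,2,3,4,5}
New component count: 1

Answer: 1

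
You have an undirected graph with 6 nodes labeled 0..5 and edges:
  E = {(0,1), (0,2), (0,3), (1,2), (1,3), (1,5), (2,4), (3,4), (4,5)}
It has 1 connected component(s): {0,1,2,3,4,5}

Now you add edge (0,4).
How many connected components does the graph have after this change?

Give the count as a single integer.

Initial component count: 1
Add (0,4): endpoints already in same component. Count unchanged: 1.
New component count: 1

Answer: 1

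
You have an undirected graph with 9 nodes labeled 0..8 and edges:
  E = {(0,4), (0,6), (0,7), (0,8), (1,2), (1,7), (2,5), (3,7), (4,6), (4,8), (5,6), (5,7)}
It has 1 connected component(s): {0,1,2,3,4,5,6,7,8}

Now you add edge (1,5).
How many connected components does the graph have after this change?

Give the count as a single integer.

Initial component count: 1
Add (1,5): endpoints already in same component. Count unchanged: 1.
New component count: 1

Answer: 1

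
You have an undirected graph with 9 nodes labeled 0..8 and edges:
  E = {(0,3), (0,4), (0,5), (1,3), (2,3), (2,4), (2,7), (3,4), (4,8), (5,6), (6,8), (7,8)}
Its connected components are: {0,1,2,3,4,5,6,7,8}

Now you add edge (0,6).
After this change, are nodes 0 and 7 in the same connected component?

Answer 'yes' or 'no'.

Answer: yes

Derivation:
Initial components: {0,1,2,3,4,5,6,7,8}
Adding edge (0,6): both already in same component {0,1,2,3,4,5,6,7,8}. No change.
New components: {0,1,2,3,4,5,6,7,8}
Are 0 and 7 in the same component? yes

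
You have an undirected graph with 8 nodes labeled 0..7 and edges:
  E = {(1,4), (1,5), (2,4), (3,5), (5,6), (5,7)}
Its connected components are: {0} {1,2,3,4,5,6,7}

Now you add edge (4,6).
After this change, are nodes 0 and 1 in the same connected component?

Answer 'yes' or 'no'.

Initial components: {0} {1,2,3,4,5,6,7}
Adding edge (4,6): both already in same component {1,2,3,4,5,6,7}. No change.
New components: {0} {1,2,3,4,5,6,7}
Are 0 and 1 in the same component? no

Answer: no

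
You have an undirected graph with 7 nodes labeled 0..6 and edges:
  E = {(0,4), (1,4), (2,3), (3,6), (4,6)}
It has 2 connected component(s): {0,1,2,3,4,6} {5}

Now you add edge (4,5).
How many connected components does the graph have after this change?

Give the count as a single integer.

Initial component count: 2
Add (4,5): merges two components. Count decreases: 2 -> 1.
New component count: 1

Answer: 1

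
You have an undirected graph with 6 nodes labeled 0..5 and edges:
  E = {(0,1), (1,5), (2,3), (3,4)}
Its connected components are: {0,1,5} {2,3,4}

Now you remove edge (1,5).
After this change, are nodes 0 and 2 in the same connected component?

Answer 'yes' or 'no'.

Initial components: {0,1,5} {2,3,4}
Removing edge (1,5): it was a bridge — component count 2 -> 3.
New components: {0,1} {2,3,4} {5}
Are 0 and 2 in the same component? no

Answer: no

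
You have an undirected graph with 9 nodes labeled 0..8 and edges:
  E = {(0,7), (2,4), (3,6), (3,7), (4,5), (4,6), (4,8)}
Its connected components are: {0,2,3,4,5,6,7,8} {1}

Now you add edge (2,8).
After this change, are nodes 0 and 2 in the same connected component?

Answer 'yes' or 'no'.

Answer: yes

Derivation:
Initial components: {0,2,3,4,5,6,7,8} {1}
Adding edge (2,8): both already in same component {0,2,3,4,5,6,7,8}. No change.
New components: {0,2,3,4,5,6,7,8} {1}
Are 0 and 2 in the same component? yes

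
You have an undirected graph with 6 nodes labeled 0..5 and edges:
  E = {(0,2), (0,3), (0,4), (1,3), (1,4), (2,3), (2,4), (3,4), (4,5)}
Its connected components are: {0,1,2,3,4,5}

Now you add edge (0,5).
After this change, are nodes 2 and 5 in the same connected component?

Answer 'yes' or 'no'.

Answer: yes

Derivation:
Initial components: {0,1,2,3,4,5}
Adding edge (0,5): both already in same component {0,1,2,3,4,5}. No change.
New components: {0,1,2,3,4,5}
Are 2 and 5 in the same component? yes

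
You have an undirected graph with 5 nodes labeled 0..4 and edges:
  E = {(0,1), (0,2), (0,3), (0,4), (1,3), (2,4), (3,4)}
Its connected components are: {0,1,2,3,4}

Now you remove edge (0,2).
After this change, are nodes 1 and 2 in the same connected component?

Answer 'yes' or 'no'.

Answer: yes

Derivation:
Initial components: {0,1,2,3,4}
Removing edge (0,2): not a bridge — component count unchanged at 1.
New components: {0,1,2,3,4}
Are 1 and 2 in the same component? yes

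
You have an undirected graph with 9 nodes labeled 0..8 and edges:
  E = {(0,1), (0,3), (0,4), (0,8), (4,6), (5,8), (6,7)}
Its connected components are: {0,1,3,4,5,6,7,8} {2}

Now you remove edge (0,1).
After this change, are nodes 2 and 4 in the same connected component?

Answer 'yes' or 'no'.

Initial components: {0,1,3,4,5,6,7,8} {2}
Removing edge (0,1): it was a bridge — component count 2 -> 3.
New components: {0,3,4,5,6,7,8} {1} {2}
Are 2 and 4 in the same component? no

Answer: no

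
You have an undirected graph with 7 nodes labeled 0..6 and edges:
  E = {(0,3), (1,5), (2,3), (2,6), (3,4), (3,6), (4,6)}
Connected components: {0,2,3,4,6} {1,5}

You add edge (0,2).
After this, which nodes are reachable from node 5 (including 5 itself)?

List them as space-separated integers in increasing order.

Answer: 1 5

Derivation:
Before: nodes reachable from 5: {1,5}
Adding (0,2): both endpoints already in same component. Reachability from 5 unchanged.
After: nodes reachable from 5: {1,5}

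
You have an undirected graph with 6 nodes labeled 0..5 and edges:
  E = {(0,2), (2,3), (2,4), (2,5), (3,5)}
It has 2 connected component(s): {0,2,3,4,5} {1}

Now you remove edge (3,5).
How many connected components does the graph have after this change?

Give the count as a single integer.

Answer: 2

Derivation:
Initial component count: 2
Remove (3,5): not a bridge. Count unchanged: 2.
  After removal, components: {0,2,3,4,5} {1}
New component count: 2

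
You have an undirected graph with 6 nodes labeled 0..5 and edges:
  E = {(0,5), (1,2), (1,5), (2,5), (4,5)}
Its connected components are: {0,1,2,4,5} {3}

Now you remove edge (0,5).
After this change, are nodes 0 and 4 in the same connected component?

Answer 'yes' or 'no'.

Initial components: {0,1,2,4,5} {3}
Removing edge (0,5): it was a bridge — component count 2 -> 3.
New components: {0} {1,2,4,5} {3}
Are 0 and 4 in the same component? no

Answer: no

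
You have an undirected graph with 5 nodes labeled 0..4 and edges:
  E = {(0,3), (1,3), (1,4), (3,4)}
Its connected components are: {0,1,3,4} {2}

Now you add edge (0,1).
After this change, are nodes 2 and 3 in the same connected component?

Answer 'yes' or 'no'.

Initial components: {0,1,3,4} {2}
Adding edge (0,1): both already in same component {0,1,3,4}. No change.
New components: {0,1,3,4} {2}
Are 2 and 3 in the same component? no

Answer: no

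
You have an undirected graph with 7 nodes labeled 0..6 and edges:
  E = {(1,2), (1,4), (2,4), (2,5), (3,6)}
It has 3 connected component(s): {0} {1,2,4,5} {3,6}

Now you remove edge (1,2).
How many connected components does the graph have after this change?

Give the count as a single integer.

Answer: 3

Derivation:
Initial component count: 3
Remove (1,2): not a bridge. Count unchanged: 3.
  After removal, components: {0} {1,2,4,5} {3,6}
New component count: 3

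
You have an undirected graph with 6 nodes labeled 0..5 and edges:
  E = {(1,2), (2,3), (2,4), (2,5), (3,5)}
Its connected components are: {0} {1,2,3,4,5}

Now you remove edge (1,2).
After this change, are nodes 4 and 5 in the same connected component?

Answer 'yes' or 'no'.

Initial components: {0} {1,2,3,4,5}
Removing edge (1,2): it was a bridge — component count 2 -> 3.
New components: {0} {1} {2,3,4,5}
Are 4 and 5 in the same component? yes

Answer: yes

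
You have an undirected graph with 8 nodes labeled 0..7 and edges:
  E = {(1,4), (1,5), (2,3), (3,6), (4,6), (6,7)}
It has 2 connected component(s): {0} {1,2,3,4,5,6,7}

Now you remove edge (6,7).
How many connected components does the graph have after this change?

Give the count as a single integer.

Answer: 3

Derivation:
Initial component count: 2
Remove (6,7): it was a bridge. Count increases: 2 -> 3.
  After removal, components: {0} {1,2,3,4,5,6} {7}
New component count: 3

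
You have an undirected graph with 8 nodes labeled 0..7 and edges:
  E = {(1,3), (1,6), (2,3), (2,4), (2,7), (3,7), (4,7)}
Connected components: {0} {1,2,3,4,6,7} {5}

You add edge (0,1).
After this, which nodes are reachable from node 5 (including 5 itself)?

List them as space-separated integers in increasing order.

Answer: 5

Derivation:
Before: nodes reachable from 5: {5}
Adding (0,1): merges two components, but neither contains 5. Reachability from 5 unchanged.
After: nodes reachable from 5: {5}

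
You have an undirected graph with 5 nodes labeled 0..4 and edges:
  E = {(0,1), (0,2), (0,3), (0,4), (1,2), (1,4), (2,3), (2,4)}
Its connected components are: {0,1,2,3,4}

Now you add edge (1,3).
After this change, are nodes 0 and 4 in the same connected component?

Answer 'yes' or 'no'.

Answer: yes

Derivation:
Initial components: {0,1,2,3,4}
Adding edge (1,3): both already in same component {0,1,2,3,4}. No change.
New components: {0,1,2,3,4}
Are 0 and 4 in the same component? yes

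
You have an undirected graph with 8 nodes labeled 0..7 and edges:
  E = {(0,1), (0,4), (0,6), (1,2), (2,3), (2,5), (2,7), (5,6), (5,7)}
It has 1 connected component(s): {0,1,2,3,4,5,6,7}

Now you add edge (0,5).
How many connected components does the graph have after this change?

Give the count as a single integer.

Initial component count: 1
Add (0,5): endpoints already in same component. Count unchanged: 1.
New component count: 1

Answer: 1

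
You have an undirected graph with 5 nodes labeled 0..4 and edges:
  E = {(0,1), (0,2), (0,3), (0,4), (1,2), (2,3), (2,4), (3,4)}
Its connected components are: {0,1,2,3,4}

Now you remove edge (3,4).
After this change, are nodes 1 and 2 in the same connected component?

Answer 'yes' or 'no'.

Initial components: {0,1,2,3,4}
Removing edge (3,4): not a bridge — component count unchanged at 1.
New components: {0,1,2,3,4}
Are 1 and 2 in the same component? yes

Answer: yes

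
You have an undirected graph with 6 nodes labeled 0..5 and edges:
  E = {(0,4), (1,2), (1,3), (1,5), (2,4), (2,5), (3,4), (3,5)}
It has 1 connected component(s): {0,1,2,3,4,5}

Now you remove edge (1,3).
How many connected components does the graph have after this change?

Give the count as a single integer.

Initial component count: 1
Remove (1,3): not a bridge. Count unchanged: 1.
  After removal, components: {0,1,2,3,4,5}
New component count: 1

Answer: 1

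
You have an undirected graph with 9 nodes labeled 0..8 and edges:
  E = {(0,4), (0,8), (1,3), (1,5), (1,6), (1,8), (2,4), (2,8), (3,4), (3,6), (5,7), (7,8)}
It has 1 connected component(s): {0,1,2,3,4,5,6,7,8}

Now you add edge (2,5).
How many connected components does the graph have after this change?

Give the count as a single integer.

Initial component count: 1
Add (2,5): endpoints already in same component. Count unchanged: 1.
New component count: 1

Answer: 1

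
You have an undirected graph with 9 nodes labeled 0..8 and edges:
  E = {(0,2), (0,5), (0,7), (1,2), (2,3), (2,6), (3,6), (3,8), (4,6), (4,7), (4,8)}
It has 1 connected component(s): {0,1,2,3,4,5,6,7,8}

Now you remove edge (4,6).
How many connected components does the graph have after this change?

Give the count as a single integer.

Answer: 1

Derivation:
Initial component count: 1
Remove (4,6): not a bridge. Count unchanged: 1.
  After removal, components: {0,1,2,3,4,5,6,7,8}
New component count: 1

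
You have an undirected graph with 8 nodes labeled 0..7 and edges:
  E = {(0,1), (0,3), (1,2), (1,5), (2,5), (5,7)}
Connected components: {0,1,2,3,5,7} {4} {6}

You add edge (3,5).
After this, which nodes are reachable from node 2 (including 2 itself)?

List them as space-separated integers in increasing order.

Before: nodes reachable from 2: {0,1,2,3,5,7}
Adding (3,5): both endpoints already in same component. Reachability from 2 unchanged.
After: nodes reachable from 2: {0,1,2,3,5,7}

Answer: 0 1 2 3 5 7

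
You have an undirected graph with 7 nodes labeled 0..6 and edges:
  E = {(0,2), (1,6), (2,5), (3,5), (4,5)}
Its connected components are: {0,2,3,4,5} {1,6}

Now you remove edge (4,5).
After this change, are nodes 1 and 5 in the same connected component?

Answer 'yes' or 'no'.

Initial components: {0,2,3,4,5} {1,6}
Removing edge (4,5): it was a bridge — component count 2 -> 3.
New components: {0,2,3,5} {1,6} {4}
Are 1 and 5 in the same component? no

Answer: no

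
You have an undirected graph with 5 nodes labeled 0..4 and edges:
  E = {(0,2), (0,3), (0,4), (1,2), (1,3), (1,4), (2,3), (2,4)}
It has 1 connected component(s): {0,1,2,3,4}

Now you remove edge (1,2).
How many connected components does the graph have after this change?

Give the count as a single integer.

Answer: 1

Derivation:
Initial component count: 1
Remove (1,2): not a bridge. Count unchanged: 1.
  After removal, components: {0,1,2,3,4}
New component count: 1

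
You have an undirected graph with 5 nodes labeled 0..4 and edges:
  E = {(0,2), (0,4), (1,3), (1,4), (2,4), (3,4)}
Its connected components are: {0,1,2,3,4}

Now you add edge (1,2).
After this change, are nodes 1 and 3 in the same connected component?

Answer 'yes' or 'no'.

Initial components: {0,1,2,3,4}
Adding edge (1,2): both already in same component {0,1,2,3,4}. No change.
New components: {0,1,2,3,4}
Are 1 and 3 in the same component? yes

Answer: yes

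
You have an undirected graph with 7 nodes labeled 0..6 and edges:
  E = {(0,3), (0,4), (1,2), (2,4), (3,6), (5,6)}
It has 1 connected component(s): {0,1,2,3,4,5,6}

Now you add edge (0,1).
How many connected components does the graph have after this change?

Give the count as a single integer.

Initial component count: 1
Add (0,1): endpoints already in same component. Count unchanged: 1.
New component count: 1

Answer: 1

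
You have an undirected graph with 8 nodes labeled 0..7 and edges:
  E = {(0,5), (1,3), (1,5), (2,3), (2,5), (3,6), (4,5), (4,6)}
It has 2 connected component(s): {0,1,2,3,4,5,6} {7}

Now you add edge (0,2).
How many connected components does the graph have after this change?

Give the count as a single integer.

Answer: 2

Derivation:
Initial component count: 2
Add (0,2): endpoints already in same component. Count unchanged: 2.
New component count: 2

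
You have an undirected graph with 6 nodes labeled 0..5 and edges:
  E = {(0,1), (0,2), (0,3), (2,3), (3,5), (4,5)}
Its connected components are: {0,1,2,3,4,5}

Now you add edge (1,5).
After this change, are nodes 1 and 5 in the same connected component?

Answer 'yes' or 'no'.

Answer: yes

Derivation:
Initial components: {0,1,2,3,4,5}
Adding edge (1,5): both already in same component {0,1,2,3,4,5}. No change.
New components: {0,1,2,3,4,5}
Are 1 and 5 in the same component? yes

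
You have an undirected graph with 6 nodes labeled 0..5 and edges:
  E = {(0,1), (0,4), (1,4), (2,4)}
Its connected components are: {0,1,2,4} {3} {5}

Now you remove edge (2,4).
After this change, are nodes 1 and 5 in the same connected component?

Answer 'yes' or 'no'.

Initial components: {0,1,2,4} {3} {5}
Removing edge (2,4): it was a bridge — component count 3 -> 4.
New components: {0,1,4} {2} {3} {5}
Are 1 and 5 in the same component? no

Answer: no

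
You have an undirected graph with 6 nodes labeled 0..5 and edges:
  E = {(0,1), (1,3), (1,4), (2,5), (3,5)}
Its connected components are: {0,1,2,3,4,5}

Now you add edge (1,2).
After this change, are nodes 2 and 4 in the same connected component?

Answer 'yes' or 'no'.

Initial components: {0,1,2,3,4,5}
Adding edge (1,2): both already in same component {0,1,2,3,4,5}. No change.
New components: {0,1,2,3,4,5}
Are 2 and 4 in the same component? yes

Answer: yes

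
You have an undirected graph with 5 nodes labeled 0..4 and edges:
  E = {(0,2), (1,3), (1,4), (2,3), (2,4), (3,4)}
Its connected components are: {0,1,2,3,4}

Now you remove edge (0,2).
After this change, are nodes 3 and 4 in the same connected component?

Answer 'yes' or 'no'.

Initial components: {0,1,2,3,4}
Removing edge (0,2): it was a bridge — component count 1 -> 2.
New components: {0} {1,2,3,4}
Are 3 and 4 in the same component? yes

Answer: yes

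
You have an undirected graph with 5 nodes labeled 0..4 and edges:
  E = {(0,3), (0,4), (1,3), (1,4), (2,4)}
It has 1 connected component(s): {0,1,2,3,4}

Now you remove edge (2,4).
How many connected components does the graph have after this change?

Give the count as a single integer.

Answer: 2

Derivation:
Initial component count: 1
Remove (2,4): it was a bridge. Count increases: 1 -> 2.
  After removal, components: {0,1,3,4} {2}
New component count: 2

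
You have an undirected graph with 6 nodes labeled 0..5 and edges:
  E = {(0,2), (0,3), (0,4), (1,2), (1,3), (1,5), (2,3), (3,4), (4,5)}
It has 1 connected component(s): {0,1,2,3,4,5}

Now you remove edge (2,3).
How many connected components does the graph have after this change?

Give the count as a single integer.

Initial component count: 1
Remove (2,3): not a bridge. Count unchanged: 1.
  After removal, components: {0,1,2,3,4,5}
New component count: 1

Answer: 1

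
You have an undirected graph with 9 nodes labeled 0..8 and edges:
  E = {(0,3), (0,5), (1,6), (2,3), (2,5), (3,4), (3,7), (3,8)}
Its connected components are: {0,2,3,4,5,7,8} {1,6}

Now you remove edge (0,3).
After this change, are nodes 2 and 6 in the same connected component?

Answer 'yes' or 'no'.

Answer: no

Derivation:
Initial components: {0,2,3,4,5,7,8} {1,6}
Removing edge (0,3): not a bridge — component count unchanged at 2.
New components: {0,2,3,4,5,7,8} {1,6}
Are 2 and 6 in the same component? no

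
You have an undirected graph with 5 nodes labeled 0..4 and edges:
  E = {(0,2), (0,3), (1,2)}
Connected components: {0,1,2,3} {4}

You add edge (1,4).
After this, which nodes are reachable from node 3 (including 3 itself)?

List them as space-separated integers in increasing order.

Answer: 0 1 2 3 4

Derivation:
Before: nodes reachable from 3: {0,1,2,3}
Adding (1,4): merges 3's component with another. Reachability grows.
After: nodes reachable from 3: {0,1,2,3,4}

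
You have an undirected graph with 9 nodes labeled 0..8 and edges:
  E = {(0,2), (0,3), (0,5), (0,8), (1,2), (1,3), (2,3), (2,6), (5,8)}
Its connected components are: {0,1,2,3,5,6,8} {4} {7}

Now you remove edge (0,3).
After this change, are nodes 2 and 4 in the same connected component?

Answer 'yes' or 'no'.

Initial components: {0,1,2,3,5,6,8} {4} {7}
Removing edge (0,3): not a bridge — component count unchanged at 3.
New components: {0,1,2,3,5,6,8} {4} {7}
Are 2 and 4 in the same component? no

Answer: no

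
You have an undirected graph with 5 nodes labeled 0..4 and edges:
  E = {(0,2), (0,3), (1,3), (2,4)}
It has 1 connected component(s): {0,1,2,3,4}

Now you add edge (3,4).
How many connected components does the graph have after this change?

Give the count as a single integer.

Initial component count: 1
Add (3,4): endpoints already in same component. Count unchanged: 1.
New component count: 1

Answer: 1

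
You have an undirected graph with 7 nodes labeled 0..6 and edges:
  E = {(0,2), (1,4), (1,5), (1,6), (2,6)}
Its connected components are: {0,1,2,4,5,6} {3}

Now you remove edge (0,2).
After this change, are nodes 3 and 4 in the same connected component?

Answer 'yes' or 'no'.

Answer: no

Derivation:
Initial components: {0,1,2,4,5,6} {3}
Removing edge (0,2): it was a bridge — component count 2 -> 3.
New components: {0} {1,2,4,5,6} {3}
Are 3 and 4 in the same component? no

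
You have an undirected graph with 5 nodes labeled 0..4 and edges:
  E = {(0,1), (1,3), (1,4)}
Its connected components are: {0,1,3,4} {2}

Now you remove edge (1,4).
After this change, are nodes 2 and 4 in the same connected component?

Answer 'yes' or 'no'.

Answer: no

Derivation:
Initial components: {0,1,3,4} {2}
Removing edge (1,4): it was a bridge — component count 2 -> 3.
New components: {0,1,3} {2} {4}
Are 2 and 4 in the same component? no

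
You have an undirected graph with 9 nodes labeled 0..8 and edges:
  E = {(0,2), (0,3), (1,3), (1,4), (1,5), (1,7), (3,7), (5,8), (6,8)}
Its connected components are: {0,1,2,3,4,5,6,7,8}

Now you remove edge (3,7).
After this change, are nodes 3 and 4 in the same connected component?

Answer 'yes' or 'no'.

Answer: yes

Derivation:
Initial components: {0,1,2,3,4,5,6,7,8}
Removing edge (3,7): not a bridge — component count unchanged at 1.
New components: {0,1,2,3,4,5,6,7,8}
Are 3 and 4 in the same component? yes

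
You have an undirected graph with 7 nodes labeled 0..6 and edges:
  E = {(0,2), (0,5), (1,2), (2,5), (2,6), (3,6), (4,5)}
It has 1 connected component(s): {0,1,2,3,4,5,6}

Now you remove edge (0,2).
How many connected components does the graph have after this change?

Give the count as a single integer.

Initial component count: 1
Remove (0,2): not a bridge. Count unchanged: 1.
  After removal, components: {0,1,2,3,4,5,6}
New component count: 1

Answer: 1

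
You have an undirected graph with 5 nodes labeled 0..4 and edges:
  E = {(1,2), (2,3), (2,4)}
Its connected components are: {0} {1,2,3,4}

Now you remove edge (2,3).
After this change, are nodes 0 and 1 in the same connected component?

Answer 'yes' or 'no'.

Initial components: {0} {1,2,3,4}
Removing edge (2,3): it was a bridge — component count 2 -> 3.
New components: {0} {1,2,4} {3}
Are 0 and 1 in the same component? no

Answer: no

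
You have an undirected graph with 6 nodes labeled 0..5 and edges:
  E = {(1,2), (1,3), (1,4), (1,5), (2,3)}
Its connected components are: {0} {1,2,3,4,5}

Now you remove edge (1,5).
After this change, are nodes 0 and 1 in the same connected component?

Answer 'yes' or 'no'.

Initial components: {0} {1,2,3,4,5}
Removing edge (1,5): it was a bridge — component count 2 -> 3.
New components: {0} {1,2,3,4} {5}
Are 0 and 1 in the same component? no

Answer: no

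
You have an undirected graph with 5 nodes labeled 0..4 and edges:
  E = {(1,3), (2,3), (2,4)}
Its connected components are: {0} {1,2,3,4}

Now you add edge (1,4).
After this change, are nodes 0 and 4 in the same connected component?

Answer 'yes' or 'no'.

Answer: no

Derivation:
Initial components: {0} {1,2,3,4}
Adding edge (1,4): both already in same component {1,2,3,4}. No change.
New components: {0} {1,2,3,4}
Are 0 and 4 in the same component? no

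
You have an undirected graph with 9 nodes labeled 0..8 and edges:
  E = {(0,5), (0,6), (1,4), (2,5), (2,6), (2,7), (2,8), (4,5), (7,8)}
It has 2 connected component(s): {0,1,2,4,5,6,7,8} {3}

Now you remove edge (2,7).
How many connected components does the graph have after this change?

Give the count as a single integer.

Initial component count: 2
Remove (2,7): not a bridge. Count unchanged: 2.
  After removal, components: {0,1,2,4,5,6,7,8} {3}
New component count: 2

Answer: 2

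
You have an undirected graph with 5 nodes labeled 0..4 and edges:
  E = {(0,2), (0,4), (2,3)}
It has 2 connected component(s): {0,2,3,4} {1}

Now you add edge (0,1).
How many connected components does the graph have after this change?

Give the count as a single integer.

Initial component count: 2
Add (0,1): merges two components. Count decreases: 2 -> 1.
New component count: 1

Answer: 1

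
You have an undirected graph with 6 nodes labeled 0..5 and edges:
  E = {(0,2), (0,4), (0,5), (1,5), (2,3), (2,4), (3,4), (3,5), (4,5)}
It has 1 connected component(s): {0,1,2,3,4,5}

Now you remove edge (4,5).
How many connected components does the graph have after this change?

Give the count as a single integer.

Initial component count: 1
Remove (4,5): not a bridge. Count unchanged: 1.
  After removal, components: {0,1,2,3,4,5}
New component count: 1

Answer: 1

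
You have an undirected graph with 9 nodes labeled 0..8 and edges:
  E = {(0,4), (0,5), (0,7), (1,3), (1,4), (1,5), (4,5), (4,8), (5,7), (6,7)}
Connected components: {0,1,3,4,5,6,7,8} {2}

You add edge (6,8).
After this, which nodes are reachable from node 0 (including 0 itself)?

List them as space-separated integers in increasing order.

Before: nodes reachable from 0: {0,1,3,4,5,6,7,8}
Adding (6,8): both endpoints already in same component. Reachability from 0 unchanged.
After: nodes reachable from 0: {0,1,3,4,5,6,7,8}

Answer: 0 1 3 4 5 6 7 8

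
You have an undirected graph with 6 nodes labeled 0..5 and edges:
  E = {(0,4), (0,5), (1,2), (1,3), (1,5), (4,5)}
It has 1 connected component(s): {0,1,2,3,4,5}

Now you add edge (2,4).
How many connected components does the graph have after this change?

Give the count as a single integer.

Answer: 1

Derivation:
Initial component count: 1
Add (2,4): endpoints already in same component. Count unchanged: 1.
New component count: 1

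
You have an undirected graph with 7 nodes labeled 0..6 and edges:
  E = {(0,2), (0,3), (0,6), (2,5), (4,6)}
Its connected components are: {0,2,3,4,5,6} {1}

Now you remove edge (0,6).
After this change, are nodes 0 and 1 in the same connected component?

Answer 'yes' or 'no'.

Answer: no

Derivation:
Initial components: {0,2,3,4,5,6} {1}
Removing edge (0,6): it was a bridge — component count 2 -> 3.
New components: {0,2,3,5} {1} {4,6}
Are 0 and 1 in the same component? no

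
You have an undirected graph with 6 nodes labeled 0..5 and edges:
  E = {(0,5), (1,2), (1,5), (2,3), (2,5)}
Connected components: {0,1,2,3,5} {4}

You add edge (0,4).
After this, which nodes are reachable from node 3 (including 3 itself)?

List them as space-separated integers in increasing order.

Answer: 0 1 2 3 4 5

Derivation:
Before: nodes reachable from 3: {0,1,2,3,5}
Adding (0,4): merges 3's component with another. Reachability grows.
After: nodes reachable from 3: {0,1,2,3,4,5}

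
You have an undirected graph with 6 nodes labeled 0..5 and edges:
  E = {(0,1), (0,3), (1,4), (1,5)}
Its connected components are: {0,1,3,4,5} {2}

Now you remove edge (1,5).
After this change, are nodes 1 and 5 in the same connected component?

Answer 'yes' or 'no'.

Answer: no

Derivation:
Initial components: {0,1,3,4,5} {2}
Removing edge (1,5): it was a bridge — component count 2 -> 3.
New components: {0,1,3,4} {2} {5}
Are 1 and 5 in the same component? no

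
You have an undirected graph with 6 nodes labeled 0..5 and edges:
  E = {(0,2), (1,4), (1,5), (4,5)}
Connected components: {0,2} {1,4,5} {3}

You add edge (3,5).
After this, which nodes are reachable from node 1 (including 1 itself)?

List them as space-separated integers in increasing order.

Answer: 1 3 4 5

Derivation:
Before: nodes reachable from 1: {1,4,5}
Adding (3,5): merges 1's component with another. Reachability grows.
After: nodes reachable from 1: {1,3,4,5}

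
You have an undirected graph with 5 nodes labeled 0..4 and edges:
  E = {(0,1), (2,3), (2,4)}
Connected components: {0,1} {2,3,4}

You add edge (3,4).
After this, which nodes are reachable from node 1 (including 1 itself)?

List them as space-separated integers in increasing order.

Before: nodes reachable from 1: {0,1}
Adding (3,4): both endpoints already in same component. Reachability from 1 unchanged.
After: nodes reachable from 1: {0,1}

Answer: 0 1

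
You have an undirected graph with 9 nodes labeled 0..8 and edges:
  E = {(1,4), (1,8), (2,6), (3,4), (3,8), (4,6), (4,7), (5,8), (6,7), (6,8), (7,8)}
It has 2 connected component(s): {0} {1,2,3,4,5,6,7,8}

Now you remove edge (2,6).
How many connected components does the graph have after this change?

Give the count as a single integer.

Answer: 3

Derivation:
Initial component count: 2
Remove (2,6): it was a bridge. Count increases: 2 -> 3.
  After removal, components: {0} {1,3,4,5,6,7,8} {2}
New component count: 3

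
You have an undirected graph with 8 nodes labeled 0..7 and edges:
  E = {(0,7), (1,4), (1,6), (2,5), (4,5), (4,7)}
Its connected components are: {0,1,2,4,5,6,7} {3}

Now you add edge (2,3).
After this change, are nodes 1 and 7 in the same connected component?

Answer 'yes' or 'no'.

Answer: yes

Derivation:
Initial components: {0,1,2,4,5,6,7} {3}
Adding edge (2,3): merges {0,1,2,4,5,6,7} and {3}.
New components: {0,1,2,3,4,5,6,7}
Are 1 and 7 in the same component? yes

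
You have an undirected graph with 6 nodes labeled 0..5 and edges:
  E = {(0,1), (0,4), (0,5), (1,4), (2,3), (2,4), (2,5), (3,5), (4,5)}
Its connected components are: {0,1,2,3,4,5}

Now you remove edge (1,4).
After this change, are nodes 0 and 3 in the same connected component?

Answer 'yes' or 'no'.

Answer: yes

Derivation:
Initial components: {0,1,2,3,4,5}
Removing edge (1,4): not a bridge — component count unchanged at 1.
New components: {0,1,2,3,4,5}
Are 0 and 3 in the same component? yes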